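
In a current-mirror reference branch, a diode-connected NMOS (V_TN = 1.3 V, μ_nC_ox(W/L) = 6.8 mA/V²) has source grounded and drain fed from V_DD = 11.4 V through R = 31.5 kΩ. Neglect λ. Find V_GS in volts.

With gate tied to drain, V_GS = V_DS ≥ V_GS − V_TN, so the device is in saturation.
KCL at the drain: ½ k_n (V_GS − V_TN)² = (V_DD − V_GS)/R.
Let x = V_GS − 1.3. Then 107 x² + x − 10.1 = 0, giving x = 0.302 V (positive root), so V_GS = 1.6 V.
I_D = (V_DD − V_GS)/R = (11.4 − 1.6) / 31.5 = 0.311 mA.

V_GS = 1.60 V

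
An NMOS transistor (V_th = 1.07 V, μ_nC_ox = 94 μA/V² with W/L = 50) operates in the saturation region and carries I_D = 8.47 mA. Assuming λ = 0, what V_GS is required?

V_GS = 2.97 V

k_n = μ_nC_ox · (W/L) = 4.7 mA/V².
In saturation I_D = ½ k_n (V_GS − V_th)², so V_GS − V_th = √(2 I_D / k_n) = √(2 × 8.47 / 4.7) = 1.9 V.
V_GS = 1.07 + 1.9 = 2.97 V.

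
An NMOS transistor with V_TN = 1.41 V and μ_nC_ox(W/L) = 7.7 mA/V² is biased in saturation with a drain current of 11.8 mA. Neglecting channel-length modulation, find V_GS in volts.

V_GS = 3.16 V

In saturation I_D = ½ k_n (V_GS − V_TN)², so V_GS − V_TN = √(2 I_D / k_n) = √(2 × 11.8 / 7.7) = 1.75 V.
V_GS = 1.41 + 1.75 = 3.16 V.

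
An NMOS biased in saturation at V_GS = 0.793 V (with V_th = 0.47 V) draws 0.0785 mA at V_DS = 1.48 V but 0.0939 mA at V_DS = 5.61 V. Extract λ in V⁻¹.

With V_GS fixed, I_D ∝ (1 + λ V_DS) in saturation, so I_D2/I_D1 = (1 + λ V_DS2)/(1 + λ V_DS1).
0.0939/0.0785 = 1.196 = (1 + 5.61 λ)/(1 + 1.48 λ).
Solving: λ (I_D1 V_DS2 − I_D2 V_DS1) = I_D2 − I_D1, so λ = (0.0939 − 0.0785) / (0.0785 × 5.61 − 0.0939 × 1.48) = 0.0154 / 0.301 = 0.0511 V⁻¹.

λ = 0.0511 V⁻¹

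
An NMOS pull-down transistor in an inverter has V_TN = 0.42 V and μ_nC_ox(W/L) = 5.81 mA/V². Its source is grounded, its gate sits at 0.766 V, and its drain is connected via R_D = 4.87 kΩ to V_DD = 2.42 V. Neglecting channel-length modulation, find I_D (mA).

V_GS = V_G = 0.766 V, so V_ov = 0.766 − 0.42 = 0.346 V.
Assume saturation: I_D = ½ k_n V_ov² = 0.5 × 5.81 × 0.346² = 0.348 mA, giving V_DS = V_DD − I_D R_D = 2.42 − 0.348 × 4.87 = 0.726 V.
V_DS = 0.726 V ≥ V_ov = 0.346 V, confirming saturation.

I_D = 0.348 mA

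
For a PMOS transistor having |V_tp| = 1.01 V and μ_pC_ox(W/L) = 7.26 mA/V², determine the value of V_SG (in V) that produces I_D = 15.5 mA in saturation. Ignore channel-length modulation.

In saturation I_D = ½ k_p (V_SG − |V_tp|)², so V_SG − |V_tp| = √(2 I_D / k_p) = √(2 × 15.5 / 7.26) = 2.07 V.
V_SG = 1.01 + 2.07 = 3.08 V.

V_SG = 3.08 V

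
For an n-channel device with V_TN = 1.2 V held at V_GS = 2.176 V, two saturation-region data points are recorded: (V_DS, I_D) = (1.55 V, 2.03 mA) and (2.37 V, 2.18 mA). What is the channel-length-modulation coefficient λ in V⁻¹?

With V_GS fixed, I_D ∝ (1 + λ V_DS) in saturation, so I_D2/I_D1 = (1 + λ V_DS2)/(1 + λ V_DS1).
2.18/2.03 = 1.074 = (1 + 2.37 λ)/(1 + 1.55 λ).
Solving: λ (I_D1 V_DS2 − I_D2 V_DS1) = I_D2 − I_D1, so λ = (2.18 − 2.03) / (2.03 × 2.37 − 2.18 × 1.55) = 0.15 / 1.43 = 0.105 V⁻¹.

λ = 0.105 V⁻¹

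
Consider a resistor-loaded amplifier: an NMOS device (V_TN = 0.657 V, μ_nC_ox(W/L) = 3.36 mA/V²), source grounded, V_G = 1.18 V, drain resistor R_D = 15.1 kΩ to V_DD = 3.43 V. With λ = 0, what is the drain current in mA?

V_GS = V_G = 1.18 V, so V_ov = 1.18 − 0.657 = 0.523 V.
Assume saturation: I_D = ½ k_n V_ov² = 0.5 × 3.36 × 0.523² = 0.46 mA, giving V_DS = V_DD − I_D R_D = 3.43 − 0.46 × 15.1 = -3.51 V.
But -3.51 V < V_ov = 0.523 V, so the device is actually in triode.
In triode I_D = k_n[V_ov V_DS − ½ V_DS²] and I_D = (V_DD − V_DS)/R_D. Equating: 25.4 V_DS² − 27.53 V_DS + 3.43 = 0, giving V_DS = 0.144 V (the root below V_ov).
I_D = (3.43 − 0.144) / 15.1 = 0.218 mA.

I_D = 0.218 mA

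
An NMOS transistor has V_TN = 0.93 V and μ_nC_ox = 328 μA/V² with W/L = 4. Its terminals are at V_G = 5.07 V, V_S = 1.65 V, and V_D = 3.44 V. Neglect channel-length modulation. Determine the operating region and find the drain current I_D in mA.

V_GS = V_G − V_S = 5.07 − 1.65 = 3.42 V; V_DS = V_D − V_S = 3.44 − 1.65 = 1.79 V.
k_n = μ_nC_ox · (W/L) = 1.312 mA/V².
V_ov = V_GS − V_TN = 3.42 − 0.93 = 2.49 V.
Since V_DS = 1.79 V < V_ov = 2.49 V, the device is in the triode region.
I_D = k_n [V_ov · V_DS − ½ V_DS²] = 1.312 × [2.49 × 1.79 − 0.5 × 1.79²] = 3.75 mA.

Triode; I_D = 3.75 mA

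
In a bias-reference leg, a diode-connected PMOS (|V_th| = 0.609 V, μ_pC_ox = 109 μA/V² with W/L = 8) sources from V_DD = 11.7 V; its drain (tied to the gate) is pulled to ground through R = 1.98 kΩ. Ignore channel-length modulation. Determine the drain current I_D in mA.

I_D = 4.06 mA

With gate tied to drain, V_SG = V_SD ≥ V_SG − |V_th|, so the device is in saturation.
k_p = μ_pC_ox · (W/L) = 0.872 mA/V².
KCL at the drain: ½ k_p (V_SG − |V_th|)² = (V_DD − V_SG)/R.
Let x = V_SG − 0.609. Then 0.863 x² + x − 11.09 = 0, giving x = 3.05 V (positive root), so V_SG = 3.66 V.
I_D = (V_DD − V_SG)/R = (11.7 − 3.66) / 1.98 = 4.06 mA.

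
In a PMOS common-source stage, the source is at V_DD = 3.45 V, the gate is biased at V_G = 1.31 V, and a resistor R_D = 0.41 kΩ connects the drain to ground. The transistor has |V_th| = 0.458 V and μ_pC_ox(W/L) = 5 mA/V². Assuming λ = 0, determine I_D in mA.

I_D = 5.95 mA

V_SG = V_DD − V_G = 3.45 − 1.31 = 2.14 V, so V_ov = 2.14 − 0.458 = 1.68 V.
Assume saturation: I_D = ½ k_p V_ov² = 0.5 × 5 × 1.68² = 7.07 mA, giving V_SD = V_DD − I_D R_D = 3.45 − 7.07 × 0.41 = 0.55 V.
But 0.55 V < V_ov = 1.68 V, so the device is actually in triode.
In triode I_D = k_p[V_ov V_SD − ½ V_SD²] and I_D = (V_DD − V_SD)/R_D. Equating: 1.02 V_SD² − 4.448 V_SD + 3.45 = 0, giving V_SD = 1.01 V (the root below V_ov).
I_D = (3.45 − 1.01) / 0.41 = 5.95 mA.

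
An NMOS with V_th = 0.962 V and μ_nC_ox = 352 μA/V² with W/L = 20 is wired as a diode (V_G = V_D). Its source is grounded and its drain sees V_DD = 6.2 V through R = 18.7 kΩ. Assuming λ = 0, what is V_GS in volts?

V_GS = 1.24 V

With gate tied to drain, V_GS = V_DS ≥ V_GS − V_th, so the device is in saturation.
k_n = μ_nC_ox · (W/L) = 7.04 mA/V².
KCL at the drain: ½ k_n (V_GS − V_th)² = (V_DD − V_GS)/R.
Let x = V_GS − 0.962. Then 65.8 x² + x − 5.238 = 0, giving x = 0.275 V (positive root), so V_GS = 1.24 V.
I_D = (V_DD − V_GS)/R = (6.2 − 1.24) / 18.7 = 0.265 mA.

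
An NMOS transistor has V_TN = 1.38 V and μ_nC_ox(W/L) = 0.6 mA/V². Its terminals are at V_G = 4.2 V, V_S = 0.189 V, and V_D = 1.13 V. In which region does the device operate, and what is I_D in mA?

Triode; I_D = 1.22 mA

V_GS = V_G − V_S = 4.2 − 0.189 = 4.01 V; V_DS = V_D − V_S = 1.13 − 0.189 = 0.941 V.
V_ov = V_GS − V_TN = 4.01 − 1.38 = 2.63 V.
Since V_DS = 0.941 V < V_ov = 2.63 V, the device is in the triode region.
I_D = k_n [V_ov · V_DS − ½ V_DS²] = 0.6 × [2.63 × 0.941 − 0.5 × 0.941²] = 1.22 mA.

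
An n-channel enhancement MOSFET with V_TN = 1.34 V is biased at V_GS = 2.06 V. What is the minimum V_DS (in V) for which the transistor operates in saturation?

V_DS,sat = 0.720 V

The boundary between triode and saturation is V_DS = V_GS − V_TN = V_ov.
V_ov = 2.06 − 1.34 = 0.72 V.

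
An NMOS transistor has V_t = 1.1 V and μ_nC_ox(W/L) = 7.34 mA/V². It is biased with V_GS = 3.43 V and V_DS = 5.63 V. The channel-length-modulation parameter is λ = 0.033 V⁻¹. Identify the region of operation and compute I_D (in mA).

Saturation; I_D = 23.6 mA

V_ov = V_GS − V_t = 3.43 − 1.1 = 2.33 V.
Since V_DS = 5.63 V ≥ V_ov = 2.33 V, the device is in saturation.
I_D = ½ k_n V_ov² (1 + λ V_DS) = 0.5 × 7.34 × 2.33² × (1 + 0.033 × 5.63) = 23.6 mA.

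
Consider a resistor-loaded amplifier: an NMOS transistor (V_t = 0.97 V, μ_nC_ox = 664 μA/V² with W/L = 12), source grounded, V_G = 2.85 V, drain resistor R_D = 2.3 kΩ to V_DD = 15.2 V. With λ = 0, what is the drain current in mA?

I_D = 6.40 mA

V_GS = V_G = 2.85 V, so V_ov = 2.85 − 0.97 = 1.88 V.
k_n = μ_nC_ox · (W/L) = 7.968 mA/V².
Assume saturation: I_D = ½ k_n V_ov² = 0.5 × 7.968 × 1.88² = 14.1 mA, giving V_DS = V_DD − I_D R_D = 15.2 − 14.1 × 2.3 = -17.2 V.
But -17.2 V < V_ov = 1.88 V, so the device is actually in triode.
In triode I_D = k_n[V_ov V_DS − ½ V_DS²] and I_D = (V_DD − V_DS)/R_D. Equating: 9.16 V_DS² − 35.45 V_DS + 15.2 = 0, giving V_DS = 0.491 V (the root below V_ov).
I_D = (15.2 − 0.491) / 2.3 = 6.4 mA.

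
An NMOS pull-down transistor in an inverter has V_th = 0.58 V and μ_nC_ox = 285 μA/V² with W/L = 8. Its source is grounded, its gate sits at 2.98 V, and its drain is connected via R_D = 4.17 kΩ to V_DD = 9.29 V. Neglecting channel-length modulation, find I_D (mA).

I_D = 2.13 mA

V_GS = V_G = 2.98 V, so V_ov = 2.98 − 0.58 = 2.4 V.
k_n = μ_nC_ox · (W/L) = 2.28 mA/V².
Assume saturation: I_D = ½ k_n V_ov² = 0.5 × 2.28 × 2.4² = 6.57 mA, giving V_DS = V_DD − I_D R_D = 9.29 − 6.57 × 4.17 = -18.1 V.
But -18.1 V < V_ov = 2.4 V, so the device is actually in triode.
In triode I_D = k_n[V_ov V_DS − ½ V_DS²] and I_D = (V_DD − V_DS)/R_D. Equating: 4.75 V_DS² − 23.82 V_DS + 9.29 = 0, giving V_DS = 0.426 V (the root below V_ov).
I_D = (9.29 − 0.426) / 4.17 = 2.13 mA.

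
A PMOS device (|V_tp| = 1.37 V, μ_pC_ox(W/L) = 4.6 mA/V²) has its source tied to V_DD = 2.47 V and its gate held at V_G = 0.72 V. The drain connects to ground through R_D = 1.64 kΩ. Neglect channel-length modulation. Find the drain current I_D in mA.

I_D = 0.332 mA

V_SG = V_DD − V_G = 2.47 − 0.72 = 1.75 V, so V_ov = 1.75 − 1.37 = 0.38 V.
Assume saturation: I_D = ½ k_p V_ov² = 0.5 × 4.6 × 0.38² = 0.332 mA, giving V_SD = V_DD − I_D R_D = 2.47 − 0.332 × 1.64 = 1.93 V.
V_SD = 1.93 V ≥ V_ov = 0.38 V, confirming saturation.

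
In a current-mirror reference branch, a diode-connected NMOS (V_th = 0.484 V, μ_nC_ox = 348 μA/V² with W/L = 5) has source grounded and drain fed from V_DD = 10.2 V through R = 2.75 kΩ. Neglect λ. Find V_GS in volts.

V_GS = 2.30 V

With gate tied to drain, V_GS = V_DS ≥ V_GS − V_th, so the device is in saturation.
k_n = μ_nC_ox · (W/L) = 1.74 mA/V².
KCL at the drain: ½ k_n (V_GS − V_th)² = (V_DD − V_GS)/R.
Let x = V_GS − 0.484. Then 2.39 x² + x − 9.716 = 0, giving x = 1.82 V (positive root), so V_GS = 2.3 V.
I_D = (V_DD − V_GS)/R = (10.2 − 2.3) / 2.75 = 2.87 mA.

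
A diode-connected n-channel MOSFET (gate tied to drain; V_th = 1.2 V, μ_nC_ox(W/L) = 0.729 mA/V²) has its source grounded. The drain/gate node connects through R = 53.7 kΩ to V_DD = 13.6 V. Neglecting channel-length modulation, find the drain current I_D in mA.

With gate tied to drain, V_GS = V_DS ≥ V_GS − V_th, so the device is in saturation.
KCL at the drain: ½ k_n (V_GS − V_th)² = (V_DD − V_GS)/R.
Let x = V_GS − 1.2. Then 19.6 x² + x − 12.4 = 0, giving x = 0.771 V (positive root), so V_GS = 1.97 V.
I_D = (V_DD − V_GS)/R = (13.6 − 1.97) / 53.7 = 0.217 mA.

I_D = 0.217 mA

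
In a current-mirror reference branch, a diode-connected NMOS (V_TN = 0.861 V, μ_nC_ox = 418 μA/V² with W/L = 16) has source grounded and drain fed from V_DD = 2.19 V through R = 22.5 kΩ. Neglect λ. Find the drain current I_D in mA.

I_D = 0.0534 mA

With gate tied to drain, V_GS = V_DS ≥ V_GS − V_TN, so the device is in saturation.
k_n = μ_nC_ox · (W/L) = 6.688 mA/V².
KCL at the drain: ½ k_n (V_GS − V_TN)² = (V_DD − V_GS)/R.
Let x = V_GS − 0.861. Then 75.2 x² + x − 1.329 = 0, giving x = 0.126 V (positive root), so V_GS = 0.987 V.
I_D = (V_DD − V_GS)/R = (2.19 − 0.987) / 22.5 = 0.0534 mA.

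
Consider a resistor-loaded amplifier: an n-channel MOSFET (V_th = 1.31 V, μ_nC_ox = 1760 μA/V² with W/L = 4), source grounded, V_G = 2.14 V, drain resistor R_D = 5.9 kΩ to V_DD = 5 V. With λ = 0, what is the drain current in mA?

V_GS = V_G = 2.14 V, so V_ov = 2.14 − 1.31 = 0.83 V.
k_n = μ_nC_ox · (W/L) = 7.04 mA/V².
Assume saturation: I_D = ½ k_n V_ov² = 0.5 × 7.04 × 0.83² = 2.42 mA, giving V_DS = V_DD − I_D R_D = 5 − 2.42 × 5.9 = -9.31 V.
But -9.31 V < V_ov = 0.83 V, so the device is actually in triode.
In triode I_D = k_n[V_ov V_DS − ½ V_DS²] and I_D = (V_DD − V_DS)/R_D. Equating: 20.8 V_DS² − 35.47 V_DS + 5 = 0, giving V_DS = 0.155 V (the root below V_ov).
I_D = (5 − 0.155) / 5.9 = 0.821 mA.

I_D = 0.821 mA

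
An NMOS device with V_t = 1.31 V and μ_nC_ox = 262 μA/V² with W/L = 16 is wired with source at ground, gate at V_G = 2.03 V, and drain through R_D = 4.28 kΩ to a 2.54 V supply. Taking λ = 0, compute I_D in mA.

I_D = 0.544 mA

V_GS = V_G = 2.03 V, so V_ov = 2.03 − 1.31 = 0.72 V.
k_n = μ_nC_ox · (W/L) = 4.192 mA/V².
Assume saturation: I_D = ½ k_n V_ov² = 0.5 × 4.192 × 0.72² = 1.09 mA, giving V_DS = V_DD − I_D R_D = 2.54 − 1.09 × 4.28 = -2.11 V.
But -2.11 V < V_ov = 0.72 V, so the device is actually in triode.
In triode I_D = k_n[V_ov V_DS − ½ V_DS²] and I_D = (V_DD − V_DS)/R_D. Equating: 8.97 V_DS² − 13.92 V_DS + 2.54 = 0, giving V_DS = 0.211 V (the root below V_ov).
I_D = (2.54 − 0.211) / 4.28 = 0.544 mA.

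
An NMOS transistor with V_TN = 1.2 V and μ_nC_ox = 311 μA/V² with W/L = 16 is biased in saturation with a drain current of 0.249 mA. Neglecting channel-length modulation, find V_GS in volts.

V_GS = 1.52 V

k_n = μ_nC_ox · (W/L) = 4.976 mA/V².
In saturation I_D = ½ k_n (V_GS − V_TN)², so V_GS − V_TN = √(2 I_D / k_n) = √(2 × 0.249 / 4.976) = 0.316 V.
V_GS = 1.2 + 0.316 = 1.52 V.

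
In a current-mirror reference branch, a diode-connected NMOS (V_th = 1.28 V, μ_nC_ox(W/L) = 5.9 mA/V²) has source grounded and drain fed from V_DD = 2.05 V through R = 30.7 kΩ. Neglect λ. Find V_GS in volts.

With gate tied to drain, V_GS = V_DS ≥ V_GS − V_th, so the device is in saturation.
KCL at the drain: ½ k_n (V_GS − V_th)² = (V_DD − V_GS)/R.
Let x = V_GS − 1.28. Then 90.6 x² + x − 0.77 = 0, giving x = 0.0869 V (positive root), so V_GS = 1.37 V.
I_D = (V_DD − V_GS)/R = (2.05 − 1.37) / 30.7 = 0.0223 mA.

V_GS = 1.37 V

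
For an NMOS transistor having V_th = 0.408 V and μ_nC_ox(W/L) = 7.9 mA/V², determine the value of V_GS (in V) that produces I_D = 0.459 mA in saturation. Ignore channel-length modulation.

In saturation I_D = ½ k_n (V_GS − V_th)², so V_GS − V_th = √(2 I_D / k_n) = √(2 × 0.459 / 7.9) = 0.341 V.
V_GS = 0.408 + 0.341 = 0.749 V.

V_GS = 0.749 V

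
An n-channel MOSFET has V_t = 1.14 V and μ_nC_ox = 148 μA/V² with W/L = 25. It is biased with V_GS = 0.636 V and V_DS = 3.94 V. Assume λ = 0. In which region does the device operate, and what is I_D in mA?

V_GS = 0.636 V < V_t = 1.14 V, so the transistor is in cutoff.

Cutoff; I_D = 0 mA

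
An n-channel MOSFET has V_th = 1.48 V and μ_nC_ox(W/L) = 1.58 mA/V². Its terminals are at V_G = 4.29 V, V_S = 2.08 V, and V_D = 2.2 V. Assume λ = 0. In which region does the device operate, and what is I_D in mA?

V_GS = V_G − V_S = 4.29 − 2.08 = 2.21 V; V_DS = V_D − V_S = 2.2 − 2.08 = 0.12 V.
V_ov = V_GS − V_th = 2.21 − 1.48 = 0.73 V.
Since V_DS = 0.12 V < V_ov = 0.73 V, the device is in the triode region.
I_D = k_n [V_ov · V_DS − ½ V_DS²] = 1.58 × [0.73 × 0.12 − 0.5 × 0.12²] = 0.127 mA.

Triode; I_D = 0.127 mA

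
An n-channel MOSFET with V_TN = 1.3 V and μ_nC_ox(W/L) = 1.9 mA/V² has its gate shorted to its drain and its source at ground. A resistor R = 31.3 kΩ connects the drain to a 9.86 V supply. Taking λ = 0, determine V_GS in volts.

V_GS = 1.82 V

With gate tied to drain, V_GS = V_DS ≥ V_GS − V_TN, so the device is in saturation.
KCL at the drain: ½ k_n (V_GS − V_TN)² = (V_DD − V_GS)/R.
Let x = V_GS − 1.3. Then 29.7 x² + x − 8.56 = 0, giving x = 0.52 V (positive root), so V_GS = 1.82 V.
I_D = (V_DD − V_GS)/R = (9.86 − 1.82) / 31.3 = 0.257 mA.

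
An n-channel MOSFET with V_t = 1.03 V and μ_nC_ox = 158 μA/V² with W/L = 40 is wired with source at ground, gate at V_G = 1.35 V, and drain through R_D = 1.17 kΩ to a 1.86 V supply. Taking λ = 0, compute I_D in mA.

V_GS = V_G = 1.35 V, so V_ov = 1.35 − 1.03 = 0.32 V.
k_n = μ_nC_ox · (W/L) = 6.32 mA/V².
Assume saturation: I_D = ½ k_n V_ov² = 0.5 × 6.32 × 0.32² = 0.324 mA, giving V_DS = V_DD − I_D R_D = 1.86 − 0.324 × 1.17 = 1.48 V.
V_DS = 1.48 V ≥ V_ov = 0.32 V, confirming saturation.

I_D = 0.324 mA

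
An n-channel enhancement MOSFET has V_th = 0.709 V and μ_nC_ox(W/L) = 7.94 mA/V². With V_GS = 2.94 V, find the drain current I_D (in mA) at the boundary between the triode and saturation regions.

I_D = 19.8 mA

At the boundary V_DS = V_ov = V_GS − V_th = 2.94 − 0.709 = 2.23 V.
I_D = ½ k_n V_ov² = 0.5 × 7.94 × 2.23² = 19.8 mA.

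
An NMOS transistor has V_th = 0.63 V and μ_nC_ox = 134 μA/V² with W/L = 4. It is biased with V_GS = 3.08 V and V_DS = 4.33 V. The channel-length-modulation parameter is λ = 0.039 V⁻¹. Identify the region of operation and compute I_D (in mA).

k_n = μ_nC_ox · (W/L) = 0.536 mA/V².
V_ov = V_GS − V_th = 3.08 − 0.63 = 2.45 V.
Since V_DS = 4.33 V ≥ V_ov = 2.45 V, the device is in saturation.
I_D = ½ k_n V_ov² (1 + λ V_DS) = 0.5 × 0.536 × 2.45² × (1 + 0.039 × 4.33) = 1.88 mA.

Saturation; I_D = 1.88 mA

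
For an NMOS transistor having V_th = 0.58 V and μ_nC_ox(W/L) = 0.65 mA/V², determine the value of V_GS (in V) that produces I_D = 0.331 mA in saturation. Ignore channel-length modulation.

In saturation I_D = ½ k_n (V_GS − V_th)², so V_GS − V_th = √(2 I_D / k_n) = √(2 × 0.331 / 0.65) = 1.01 V.
V_GS = 0.58 + 1.01 = 1.59 V.

V_GS = 1.59 V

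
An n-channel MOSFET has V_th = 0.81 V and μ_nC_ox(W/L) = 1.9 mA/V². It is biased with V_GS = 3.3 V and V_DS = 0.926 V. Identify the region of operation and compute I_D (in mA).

V_ov = V_GS − V_th = 3.3 − 0.81 = 2.49 V.
Since V_DS = 0.926 V < V_ov = 2.49 V, the device is in the triode region.
I_D = k_n [V_ov · V_DS − ½ V_DS²] = 1.9 × [2.49 × 0.926 − 0.5 × 0.926²] = 3.57 mA.

Triode; I_D = 3.57 mA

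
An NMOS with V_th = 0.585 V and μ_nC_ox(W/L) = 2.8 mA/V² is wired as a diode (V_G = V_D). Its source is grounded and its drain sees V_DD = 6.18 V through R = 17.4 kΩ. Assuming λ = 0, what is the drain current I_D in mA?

With gate tied to drain, V_GS = V_DS ≥ V_GS − V_th, so the device is in saturation.
KCL at the drain: ½ k_n (V_GS − V_th)² = (V_DD − V_GS)/R.
Let x = V_GS − 0.585. Then 24.4 x² + x − 5.595 = 0, giving x = 0.459 V (positive root), so V_GS = 1.04 V.
I_D = (V_DD − V_GS)/R = (6.18 − 1.04) / 17.4 = 0.295 mA.

I_D = 0.295 mA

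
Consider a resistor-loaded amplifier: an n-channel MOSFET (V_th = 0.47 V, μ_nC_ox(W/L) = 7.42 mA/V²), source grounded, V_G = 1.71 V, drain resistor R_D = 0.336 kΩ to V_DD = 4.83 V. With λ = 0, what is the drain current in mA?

I_D = 5.70 mA

V_GS = V_G = 1.71 V, so V_ov = 1.71 − 0.47 = 1.24 V.
Assume saturation: I_D = ½ k_n V_ov² = 0.5 × 7.42 × 1.24² = 5.7 mA, giving V_DS = V_DD − I_D R_D = 4.83 − 5.7 × 0.336 = 2.91 V.
V_DS = 2.91 V ≥ V_ov = 1.24 V, confirming saturation.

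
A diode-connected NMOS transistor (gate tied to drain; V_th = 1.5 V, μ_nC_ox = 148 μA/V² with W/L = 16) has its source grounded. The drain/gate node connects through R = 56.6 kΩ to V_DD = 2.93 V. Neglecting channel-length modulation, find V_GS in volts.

V_GS = 1.64 V

With gate tied to drain, V_GS = V_DS ≥ V_GS − V_th, so the device is in saturation.
k_n = μ_nC_ox · (W/L) = 2.368 mA/V².
KCL at the drain: ½ k_n (V_GS − V_th)² = (V_DD − V_GS)/R.
Let x = V_GS − 1.5. Then 67 x² + x − 1.43 = 0, giving x = 0.139 V (positive root), so V_GS = 1.64 V.
I_D = (V_DD − V_GS)/R = (2.93 − 1.64) / 56.6 = 0.0228 mA.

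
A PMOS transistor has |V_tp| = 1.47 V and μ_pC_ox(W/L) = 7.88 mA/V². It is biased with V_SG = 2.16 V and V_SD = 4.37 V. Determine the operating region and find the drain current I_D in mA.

V_ov = V_SG − |V_tp| = 2.16 − 1.47 = 0.69 V.
Since V_SD = 4.37 V ≥ V_ov = 0.69 V, the device is in saturation.
I_D = ½ k_p V_ov² = 0.5 × 7.88 × 0.69² = 1.88 mA.

Saturation; I_D = 1.88 mA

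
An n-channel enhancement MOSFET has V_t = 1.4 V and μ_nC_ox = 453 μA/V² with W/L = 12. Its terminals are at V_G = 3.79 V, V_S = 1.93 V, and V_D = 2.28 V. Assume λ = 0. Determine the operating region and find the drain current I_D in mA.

V_GS = V_G − V_S = 3.79 − 1.93 = 1.86 V; V_DS = V_D − V_S = 2.28 − 1.93 = 0.35 V.
k_n = μ_nC_ox · (W/L) = 5.436 mA/V².
V_ov = V_GS − V_t = 1.86 − 1.4 = 0.46 V.
Since V_DS = 0.35 V < V_ov = 0.46 V, the device is in the triode region.
I_D = k_n [V_ov · V_DS − ½ V_DS²] = 5.436 × [0.46 × 0.35 − 0.5 × 0.35²] = 0.542 mA.

Triode; I_D = 0.542 mA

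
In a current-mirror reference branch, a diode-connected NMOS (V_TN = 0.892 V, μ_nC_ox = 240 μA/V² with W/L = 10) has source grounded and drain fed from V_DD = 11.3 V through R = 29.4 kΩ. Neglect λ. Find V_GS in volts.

V_GS = 1.42 V

With gate tied to drain, V_GS = V_DS ≥ V_GS − V_TN, so the device is in saturation.
k_n = μ_nC_ox · (W/L) = 2.4 mA/V².
KCL at the drain: ½ k_n (V_GS − V_TN)² = (V_DD − V_GS)/R.
Let x = V_GS − 0.892. Then 35.3 x² + x − 10.41 = 0, giving x = 0.529 V (positive root), so V_GS = 1.42 V.
I_D = (V_DD − V_GS)/R = (11.3 − 1.42) / 29.4 = 0.336 mA.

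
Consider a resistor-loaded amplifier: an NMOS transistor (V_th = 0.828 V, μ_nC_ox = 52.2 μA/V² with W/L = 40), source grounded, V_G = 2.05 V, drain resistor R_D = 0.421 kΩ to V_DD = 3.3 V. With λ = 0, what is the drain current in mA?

V_GS = V_G = 2.05 V, so V_ov = 2.05 − 0.828 = 1.22 V.
k_n = μ_nC_ox · (W/L) = 2.088 mA/V².
Assume saturation: I_D = ½ k_n V_ov² = 0.5 × 2.088 × 1.22² = 1.56 mA, giving V_DS = V_DD − I_D R_D = 3.3 − 1.56 × 0.421 = 2.64 V.
V_DS = 2.64 V ≥ V_ov = 1.22 V, confirming saturation.

I_D = 1.56 mA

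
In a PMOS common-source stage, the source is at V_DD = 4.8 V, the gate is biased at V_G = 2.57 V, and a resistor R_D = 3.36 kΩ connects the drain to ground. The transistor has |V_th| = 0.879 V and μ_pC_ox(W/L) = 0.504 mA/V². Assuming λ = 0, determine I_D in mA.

V_SG = V_DD − V_G = 4.8 − 2.57 = 2.23 V, so V_ov = 2.23 − 0.879 = 1.35 V.
Assume saturation: I_D = ½ k_p V_ov² = 0.5 × 0.504 × 1.35² = 0.46 mA, giving V_SD = V_DD − I_D R_D = 4.8 − 0.46 × 3.36 = 3.25 V.
V_SD = 3.25 V ≥ V_ov = 1.35 V, confirming saturation.

I_D = 0.460 mA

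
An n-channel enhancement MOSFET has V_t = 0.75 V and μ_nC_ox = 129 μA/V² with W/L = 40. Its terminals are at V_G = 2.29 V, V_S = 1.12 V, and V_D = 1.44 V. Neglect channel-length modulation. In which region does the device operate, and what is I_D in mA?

Triode; I_D = 0.429 mA

V_GS = V_G − V_S = 2.29 − 1.12 = 1.17 V; V_DS = V_D − V_S = 1.44 − 1.12 = 0.32 V.
k_n = μ_nC_ox · (W/L) = 5.16 mA/V².
V_ov = V_GS − V_t = 1.17 − 0.75 = 0.42 V.
Since V_DS = 0.32 V < V_ov = 0.42 V, the device is in the triode region.
I_D = k_n [V_ov · V_DS − ½ V_DS²] = 5.16 × [0.42 × 0.32 − 0.5 × 0.32²] = 0.429 mA.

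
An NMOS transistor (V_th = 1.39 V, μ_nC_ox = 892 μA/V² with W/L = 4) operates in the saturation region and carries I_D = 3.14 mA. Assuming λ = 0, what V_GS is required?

V_GS = 2.72 V

k_n = μ_nC_ox · (W/L) = 3.568 mA/V².
In saturation I_D = ½ k_n (V_GS − V_th)², so V_GS − V_th = √(2 I_D / k_n) = √(2 × 3.14 / 3.568) = 1.33 V.
V_GS = 1.39 + 1.33 = 2.72 V.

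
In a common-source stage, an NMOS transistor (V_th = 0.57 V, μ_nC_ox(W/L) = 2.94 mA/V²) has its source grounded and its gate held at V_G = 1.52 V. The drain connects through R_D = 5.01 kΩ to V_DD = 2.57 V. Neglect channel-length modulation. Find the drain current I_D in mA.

V_GS = V_G = 1.52 V, so V_ov = 1.52 − 0.57 = 0.95 V.
Assume saturation: I_D = ½ k_n V_ov² = 0.5 × 2.94 × 0.95² = 1.33 mA, giving V_DS = V_DD − I_D R_D = 2.57 − 1.33 × 5.01 = -4.08 V.
But -4.08 V < V_ov = 0.95 V, so the device is actually in triode.
In triode I_D = k_n[V_ov V_DS − ½ V_DS²] and I_D = (V_DD − V_DS)/R_D. Equating: 7.36 V_DS² − 14.99 V_DS + 2.57 = 0, giving V_DS = 0.189 V (the root below V_ov).
I_D = (2.57 − 0.189) / 5.01 = 0.475 mA.

I_D = 0.475 mA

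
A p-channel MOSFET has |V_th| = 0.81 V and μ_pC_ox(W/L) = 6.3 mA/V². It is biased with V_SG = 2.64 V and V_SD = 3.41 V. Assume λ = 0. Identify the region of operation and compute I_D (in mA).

Saturation; I_D = 10.5 mA

V_ov = V_SG − |V_th| = 2.64 − 0.81 = 1.83 V.
Since V_SD = 3.41 V ≥ V_ov = 1.83 V, the device is in saturation.
I_D = ½ k_p V_ov² = 0.5 × 6.3 × 1.83² = 10.5 mA.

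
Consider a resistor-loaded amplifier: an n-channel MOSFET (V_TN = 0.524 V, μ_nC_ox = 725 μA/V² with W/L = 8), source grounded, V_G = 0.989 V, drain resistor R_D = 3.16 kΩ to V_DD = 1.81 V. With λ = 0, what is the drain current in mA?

I_D = 0.494 mA

V_GS = V_G = 0.989 V, so V_ov = 0.989 − 0.524 = 0.465 V.
k_n = μ_nC_ox · (W/L) = 5.8 mA/V².
Assume saturation: I_D = ½ k_n V_ov² = 0.5 × 5.8 × 0.465² = 0.627 mA, giving V_DS = V_DD − I_D R_D = 1.81 − 0.627 × 3.16 = -0.171 V.
But -0.171 V < V_ov = 0.465 V, so the device is actually in triode.
In triode I_D = k_n[V_ov V_DS − ½ V_DS²] and I_D = (V_DD − V_DS)/R_D. Equating: 9.16 V_DS² − 9.523 V_DS + 1.81 = 0, giving V_DS = 0.25 V (the root below V_ov).
I_D = (1.81 − 0.25) / 3.16 = 0.494 mA.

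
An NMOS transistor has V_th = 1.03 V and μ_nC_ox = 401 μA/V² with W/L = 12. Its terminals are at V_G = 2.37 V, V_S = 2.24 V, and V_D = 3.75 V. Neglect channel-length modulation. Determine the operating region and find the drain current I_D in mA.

V_GS = V_G − V_S = 2.37 − 2.24 = 0.13 V; V_DS = V_D − V_S = 3.75 − 2.24 = 1.51 V.
V_GS = 0.13 V < V_th = 1.03 V, so the transistor is in cutoff.

Cutoff; I_D = 0 mA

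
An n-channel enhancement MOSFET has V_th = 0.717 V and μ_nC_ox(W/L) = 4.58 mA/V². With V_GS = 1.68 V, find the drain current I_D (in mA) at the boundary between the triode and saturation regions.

I_D = 2.12 mA

At the boundary V_DS = V_ov = V_GS − V_th = 1.68 − 0.717 = 0.963 V.
I_D = ½ k_n V_ov² = 0.5 × 4.58 × 0.963² = 2.12 mA.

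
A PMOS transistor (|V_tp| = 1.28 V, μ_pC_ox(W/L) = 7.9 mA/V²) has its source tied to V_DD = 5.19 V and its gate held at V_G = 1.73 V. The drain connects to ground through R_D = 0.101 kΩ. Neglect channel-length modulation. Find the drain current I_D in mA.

V_SG = V_DD − V_G = 5.19 − 1.73 = 3.46 V, so V_ov = 3.46 − 1.28 = 2.18 V.
Assume saturation: I_D = ½ k_p V_ov² = 0.5 × 7.9 × 2.18² = 18.8 mA, giving V_SD = V_DD − I_D R_D = 5.19 − 18.8 × 0.101 = 3.29 V.
V_SD = 3.29 V ≥ V_ov = 2.18 V, confirming saturation.

I_D = 18.8 mA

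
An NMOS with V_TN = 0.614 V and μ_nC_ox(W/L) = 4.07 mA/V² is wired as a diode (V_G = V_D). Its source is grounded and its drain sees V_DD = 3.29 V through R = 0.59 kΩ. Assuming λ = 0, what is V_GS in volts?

V_GS = 1.75 V

With gate tied to drain, V_GS = V_DS ≥ V_GS − V_TN, so the device is in saturation.
KCL at the drain: ½ k_n (V_GS − V_TN)² = (V_DD − V_GS)/R.
Let x = V_GS − 0.614. Then 1.2 x² + x − 2.676 = 0, giving x = 1.13 V (positive root), so V_GS = 1.75 V.
I_D = (V_DD − V_GS)/R = (3.29 − 1.75) / 0.59 = 2.61 mA.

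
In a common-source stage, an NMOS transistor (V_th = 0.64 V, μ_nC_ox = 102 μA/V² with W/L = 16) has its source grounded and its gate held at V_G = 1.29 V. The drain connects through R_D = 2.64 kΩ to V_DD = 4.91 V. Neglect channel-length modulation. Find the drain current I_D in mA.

I_D = 0.345 mA

V_GS = V_G = 1.29 V, so V_ov = 1.29 − 0.64 = 0.65 V.
k_n = μ_nC_ox · (W/L) = 1.632 mA/V².
Assume saturation: I_D = ½ k_n V_ov² = 0.5 × 1.632 × 0.65² = 0.345 mA, giving V_DS = V_DD − I_D R_D = 4.91 − 0.345 × 2.64 = 4 V.
V_DS = 4 V ≥ V_ov = 0.65 V, confirming saturation.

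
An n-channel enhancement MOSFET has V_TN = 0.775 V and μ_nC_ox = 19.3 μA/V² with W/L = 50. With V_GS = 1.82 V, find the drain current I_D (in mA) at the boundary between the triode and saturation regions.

I_D = 0.527 mA

At the boundary V_DS = V_ov = V_GS − V_TN = 1.82 − 0.775 = 1.04 V.
k_n = μ_nC_ox · (W/L) = 0.965 mA/V².
I_D = ½ k_n V_ov² = 0.5 × 0.965 × 1.04² = 0.527 mA.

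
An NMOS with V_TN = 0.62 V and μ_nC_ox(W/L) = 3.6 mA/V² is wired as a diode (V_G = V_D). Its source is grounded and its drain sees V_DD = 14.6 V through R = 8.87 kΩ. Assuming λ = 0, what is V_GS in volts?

V_GS = 1.52 V

With gate tied to drain, V_GS = V_DS ≥ V_GS − V_TN, so the device is in saturation.
KCL at the drain: ½ k_n (V_GS − V_TN)² = (V_DD − V_GS)/R.
Let x = V_GS − 0.62. Then 16 x² + x − 13.98 = 0, giving x = 0.905 V (positive root), so V_GS = 1.52 V.
I_D = (V_DD − V_GS)/R = (14.6 − 1.52) / 8.87 = 1.47 mA.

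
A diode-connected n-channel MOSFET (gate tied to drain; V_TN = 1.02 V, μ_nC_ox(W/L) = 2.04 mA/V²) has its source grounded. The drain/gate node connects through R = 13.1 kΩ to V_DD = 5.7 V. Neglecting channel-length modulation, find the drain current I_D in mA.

With gate tied to drain, V_GS = V_DS ≥ V_GS − V_TN, so the device is in saturation.
KCL at the drain: ½ k_n (V_GS − V_TN)² = (V_DD − V_GS)/R.
Let x = V_GS − 1.02. Then 13.4 x² + x − 4.68 = 0, giving x = 0.556 V (positive root), so V_GS = 1.58 V.
I_D = (V_DD − V_GS)/R = (5.7 − 1.58) / 13.1 = 0.315 mA.

I_D = 0.315 mA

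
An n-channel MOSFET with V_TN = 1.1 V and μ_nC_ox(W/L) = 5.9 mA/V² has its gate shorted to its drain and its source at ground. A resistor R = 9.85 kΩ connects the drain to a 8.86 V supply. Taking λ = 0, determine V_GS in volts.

With gate tied to drain, V_GS = V_DS ≥ V_GS − V_TN, so the device is in saturation.
KCL at the drain: ½ k_n (V_GS − V_TN)² = (V_DD − V_GS)/R.
Let x = V_GS − 1.1. Then 29.1 x² + x − 7.76 = 0, giving x = 0.5 V (positive root), so V_GS = 1.6 V.
I_D = (V_DD − V_GS)/R = (8.86 − 1.6) / 9.85 = 0.737 mA.

V_GS = 1.60 V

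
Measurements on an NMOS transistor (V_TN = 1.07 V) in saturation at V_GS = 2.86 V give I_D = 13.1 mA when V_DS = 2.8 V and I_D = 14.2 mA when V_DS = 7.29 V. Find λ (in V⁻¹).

λ = 0.0197 V⁻¹

With V_GS fixed, I_D ∝ (1 + λ V_DS) in saturation, so I_D2/I_D1 = (1 + λ V_DS2)/(1 + λ V_DS1).
14.2/13.1 = 1.084 = (1 + 7.29 λ)/(1 + 2.8 λ).
Solving: λ (I_D1 V_DS2 − I_D2 V_DS1) = I_D2 − I_D1, so λ = (14.2 − 13.1) / (13.1 × 7.29 − 14.2 × 2.8) = 1.1 / 55.7 = 0.0197 V⁻¹.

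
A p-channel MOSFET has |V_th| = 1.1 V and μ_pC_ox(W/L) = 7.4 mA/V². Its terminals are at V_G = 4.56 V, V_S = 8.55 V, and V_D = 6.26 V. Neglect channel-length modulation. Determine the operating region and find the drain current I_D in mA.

V_SG = V_S − V_G = 8.55 − 4.56 = 3.99 V; V_SD = V_S − V_D = 8.55 − 6.26 = 2.29 V.
V_ov = V_SG − |V_th| = 3.99 − 1.1 = 2.89 V.
Since V_SD = 2.29 V < V_ov = 2.89 V, the device is in the triode region.
I_D = k_p [V_ov · V_SD − ½ V_SD²] = 7.4 × [2.89 × 2.29 − 0.5 × 2.29²] = 29.6 mA.

Triode; I_D = 29.6 mA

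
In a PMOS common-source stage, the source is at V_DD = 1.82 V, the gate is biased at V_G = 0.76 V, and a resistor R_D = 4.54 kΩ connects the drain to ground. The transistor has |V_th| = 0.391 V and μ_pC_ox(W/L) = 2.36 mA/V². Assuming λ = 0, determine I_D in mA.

V_SG = V_DD − V_G = 1.82 − 0.76 = 1.06 V, so V_ov = 1.06 − 0.391 = 0.669 V.
Assume saturation: I_D = ½ k_p V_ov² = 0.5 × 2.36 × 0.669² = 0.528 mA, giving V_SD = V_DD − I_D R_D = 1.82 − 0.528 × 4.54 = -0.578 V.
But -0.578 V < V_ov = 0.669 V, so the device is actually in triode.
In triode I_D = k_p[V_ov V_SD − ½ V_SD²] and I_D = (V_DD − V_SD)/R_D. Equating: 5.36 V_SD² − 8.168 V_SD + 1.82 = 0, giving V_SD = 0.271 V (the root below V_ov).
I_D = (1.82 − 0.271) / 4.54 = 0.341 mA.

I_D = 0.341 mA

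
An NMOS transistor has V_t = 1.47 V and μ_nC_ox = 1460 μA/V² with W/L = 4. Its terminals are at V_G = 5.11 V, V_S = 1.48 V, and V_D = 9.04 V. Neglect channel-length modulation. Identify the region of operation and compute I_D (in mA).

V_GS = V_G − V_S = 5.11 − 1.48 = 3.63 V; V_DS = V_D − V_S = 9.04 − 1.48 = 7.56 V.
k_n = μ_nC_ox · (W/L) = 5.84 mA/V².
V_ov = V_GS − V_t = 3.63 − 1.47 = 2.16 V.
Since V_DS = 7.56 V ≥ V_ov = 2.16 V, the device is in saturation.
I_D = ½ k_n V_ov² = 0.5 × 5.84 × 2.16² = 13.6 mA.

Saturation; I_D = 13.6 mA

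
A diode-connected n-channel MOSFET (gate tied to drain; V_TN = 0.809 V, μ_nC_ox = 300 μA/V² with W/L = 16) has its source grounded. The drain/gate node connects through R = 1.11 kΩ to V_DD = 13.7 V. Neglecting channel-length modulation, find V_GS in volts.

With gate tied to drain, V_GS = V_DS ≥ V_GS − V_TN, so the device is in saturation.
k_n = μ_nC_ox · (W/L) = 4.8 mA/V².
KCL at the drain: ½ k_n (V_GS − V_TN)² = (V_DD − V_GS)/R.
Let x = V_GS − 0.809. Then 2.66 x² + x − 12.89 = 0, giving x = 2.02 V (positive root), so V_GS = 2.83 V.
I_D = (V_DD − V_GS)/R = (13.7 − 2.83) / 1.11 = 9.79 mA.

V_GS = 2.83 V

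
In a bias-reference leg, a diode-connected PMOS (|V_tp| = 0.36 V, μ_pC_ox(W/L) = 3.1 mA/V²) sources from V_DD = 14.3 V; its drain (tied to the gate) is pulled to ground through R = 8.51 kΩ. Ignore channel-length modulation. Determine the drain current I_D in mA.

With gate tied to drain, V_SG = V_SD ≥ V_SG − |V_tp|, so the device is in saturation.
KCL at the drain: ½ k_p (V_SG − |V_tp|)² = (V_DD − V_SG)/R.
Let x = V_SG − 0.36. Then 13.2 x² + x − 13.94 = 0, giving x = 0.991 V (positive root), so V_SG = 1.35 V.
I_D = (V_DD − V_SG)/R = (14.3 − 1.35) / 8.51 = 1.52 mA.

I_D = 1.52 mA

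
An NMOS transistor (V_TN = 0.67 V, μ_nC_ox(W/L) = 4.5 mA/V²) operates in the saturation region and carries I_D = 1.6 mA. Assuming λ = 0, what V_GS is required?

In saturation I_D = ½ k_n (V_GS − V_TN)², so V_GS − V_TN = √(2 I_D / k_n) = √(2 × 1.6 / 4.5) = 0.843 V.
V_GS = 0.67 + 0.843 = 1.51 V.

V_GS = 1.51 V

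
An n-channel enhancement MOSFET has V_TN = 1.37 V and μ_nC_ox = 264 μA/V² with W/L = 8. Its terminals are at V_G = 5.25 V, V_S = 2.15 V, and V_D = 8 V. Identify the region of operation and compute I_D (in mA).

Saturation; I_D = 3.16 mA

V_GS = V_G − V_S = 5.25 − 2.15 = 3.1 V; V_DS = V_D − V_S = 8 − 2.15 = 5.85 V.
k_n = μ_nC_ox · (W/L) = 2.112 mA/V².
V_ov = V_GS − V_TN = 3.1 − 1.37 = 1.73 V.
Since V_DS = 5.85 V ≥ V_ov = 1.73 V, the device is in saturation.
I_D = ½ k_n V_ov² = 0.5 × 2.112 × 1.73² = 3.16 mA.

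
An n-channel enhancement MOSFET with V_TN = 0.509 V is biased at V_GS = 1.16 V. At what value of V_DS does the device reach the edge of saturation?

V_DS,sat = 0.651 V

The boundary between triode and saturation is V_DS = V_GS − V_TN = V_ov.
V_ov = 1.16 − 0.509 = 0.651 V.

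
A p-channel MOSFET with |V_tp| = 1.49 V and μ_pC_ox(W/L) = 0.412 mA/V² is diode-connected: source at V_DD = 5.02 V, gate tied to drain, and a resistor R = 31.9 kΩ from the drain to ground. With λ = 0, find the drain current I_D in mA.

I_D = 0.0899 mA

With gate tied to drain, V_SG = V_SD ≥ V_SG − |V_tp|, so the device is in saturation.
KCL at the drain: ½ k_p (V_SG − |V_tp|)² = (V_DD − V_SG)/R.
Let x = V_SG − 1.49. Then 6.57 x² + x − 3.53 = 0, giving x = 0.661 V (positive root), so V_SG = 2.15 V.
I_D = (V_DD − V_SG)/R = (5.02 − 2.15) / 31.9 = 0.0899 mA.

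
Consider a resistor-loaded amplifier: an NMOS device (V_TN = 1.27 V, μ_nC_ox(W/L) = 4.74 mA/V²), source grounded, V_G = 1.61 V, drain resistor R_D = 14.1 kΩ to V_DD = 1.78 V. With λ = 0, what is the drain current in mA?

I_D = 0.120 mA

V_GS = V_G = 1.61 V, so V_ov = 1.61 − 1.27 = 0.34 V.
Assume saturation: I_D = ½ k_n V_ov² = 0.5 × 4.74 × 0.34² = 0.274 mA, giving V_DS = V_DD − I_D R_D = 1.78 − 0.274 × 14.1 = -2.08 V.
But -2.08 V < V_ov = 0.34 V, so the device is actually in triode.
In triode I_D = k_n[V_ov V_DS − ½ V_DS²] and I_D = (V_DD − V_DS)/R_D. Equating: 33.4 V_DS² − 23.72 V_DS + 1.78 = 0, giving V_DS = 0.0853 V (the root below V_ov).
I_D = (1.78 − 0.0853) / 14.1 = 0.12 mA.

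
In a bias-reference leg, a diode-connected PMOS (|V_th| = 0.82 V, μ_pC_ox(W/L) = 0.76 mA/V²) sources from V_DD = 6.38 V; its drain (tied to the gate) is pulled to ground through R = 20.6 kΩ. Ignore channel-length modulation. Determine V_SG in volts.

V_SG = 1.60 V

With gate tied to drain, V_SG = V_SD ≥ V_SG − |V_th|, so the device is in saturation.
KCL at the drain: ½ k_p (V_SG − |V_th|)² = (V_DD − V_SG)/R.
Let x = V_SG − 0.82. Then 7.83 x² + x − 5.56 = 0, giving x = 0.781 V (positive root), so V_SG = 1.6 V.
I_D = (V_DD − V_SG)/R = (6.38 − 1.6) / 20.6 = 0.232 mA.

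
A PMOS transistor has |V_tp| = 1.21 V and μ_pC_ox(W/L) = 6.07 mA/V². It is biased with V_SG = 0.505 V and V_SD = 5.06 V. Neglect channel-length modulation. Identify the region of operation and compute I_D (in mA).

V_SG = 0.505 V < |V_tp| = 1.21 V, so the transistor is in cutoff.

Cutoff; I_D = 0 mA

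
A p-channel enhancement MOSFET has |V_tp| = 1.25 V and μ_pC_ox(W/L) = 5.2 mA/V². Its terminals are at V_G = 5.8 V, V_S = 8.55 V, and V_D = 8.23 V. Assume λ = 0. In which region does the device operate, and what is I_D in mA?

Triode; I_D = 2.23 mA

V_SG = V_S − V_G = 8.55 − 5.8 = 2.75 V; V_SD = V_S − V_D = 8.55 − 8.23 = 0.32 V.
V_ov = V_SG − |V_tp| = 2.75 − 1.25 = 1.5 V.
Since V_SD = 0.32 V < V_ov = 1.5 V, the device is in the triode region.
I_D = k_p [V_ov · V_SD − ½ V_SD²] = 5.2 × [1.5 × 0.32 − 0.5 × 0.32²] = 2.23 mA.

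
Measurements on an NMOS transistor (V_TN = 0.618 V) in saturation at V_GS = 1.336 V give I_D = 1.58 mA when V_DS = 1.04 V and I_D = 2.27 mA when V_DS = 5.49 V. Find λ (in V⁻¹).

λ = 0.109 V⁻¹

With V_GS fixed, I_D ∝ (1 + λ V_DS) in saturation, so I_D2/I_D1 = (1 + λ V_DS2)/(1 + λ V_DS1).
2.27/1.58 = 1.437 = (1 + 5.49 λ)/(1 + 1.04 λ).
Solving: λ (I_D1 V_DS2 − I_D2 V_DS1) = I_D2 − I_D1, so λ = (2.27 − 1.58) / (1.58 × 5.49 − 2.27 × 1.04) = 0.69 / 6.31 = 0.109 V⁻¹.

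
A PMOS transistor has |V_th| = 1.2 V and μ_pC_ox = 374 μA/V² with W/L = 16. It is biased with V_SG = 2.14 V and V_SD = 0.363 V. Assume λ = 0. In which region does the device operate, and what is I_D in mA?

Triode; I_D = 1.65 mA

k_p = μ_pC_ox · (W/L) = 5.984 mA/V².
V_ov = V_SG − |V_th| = 2.14 − 1.2 = 0.94 V.
Since V_SD = 0.363 V < V_ov = 0.94 V, the device is in the triode region.
I_D = k_p [V_ov · V_SD − ½ V_SD²] = 5.984 × [0.94 × 0.363 − 0.5 × 0.363²] = 1.65 mA.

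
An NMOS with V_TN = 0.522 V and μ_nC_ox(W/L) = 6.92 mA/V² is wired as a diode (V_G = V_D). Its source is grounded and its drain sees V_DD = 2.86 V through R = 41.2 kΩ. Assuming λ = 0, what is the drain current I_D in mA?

With gate tied to drain, V_GS = V_DS ≥ V_GS − V_TN, so the device is in saturation.
KCL at the drain: ½ k_n (V_GS − V_TN)² = (V_DD − V_GS)/R.
Let x = V_GS − 0.522. Then 143 x² + x − 2.338 = 0, giving x = 0.125 V (positive root), so V_GS = 0.647 V.
I_D = (V_DD − V_GS)/R = (2.86 − 0.647) / 41.2 = 0.0537 mA.

I_D = 0.0537 mA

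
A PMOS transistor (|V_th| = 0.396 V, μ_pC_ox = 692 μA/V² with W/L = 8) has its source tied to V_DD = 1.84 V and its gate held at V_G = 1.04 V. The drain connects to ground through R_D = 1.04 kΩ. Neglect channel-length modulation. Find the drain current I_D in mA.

V_SG = V_DD − V_G = 1.84 − 1.04 = 0.8 V, so V_ov = 0.8 − 0.396 = 0.404 V.
k_p = μ_pC_ox · (W/L) = 5.536 mA/V².
Assume saturation: I_D = ½ k_p V_ov² = 0.5 × 5.536 × 0.404² = 0.452 mA, giving V_SD = V_DD − I_D R_D = 1.84 − 0.452 × 1.04 = 1.37 V.
V_SD = 1.37 V ≥ V_ov = 0.404 V, confirming saturation.

I_D = 0.452 mA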